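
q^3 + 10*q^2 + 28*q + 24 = (q + 2)^2*(q + 6)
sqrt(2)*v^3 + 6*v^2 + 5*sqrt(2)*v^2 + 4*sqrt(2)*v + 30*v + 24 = (v + 4)*(v + 3*sqrt(2))*(sqrt(2)*v + sqrt(2))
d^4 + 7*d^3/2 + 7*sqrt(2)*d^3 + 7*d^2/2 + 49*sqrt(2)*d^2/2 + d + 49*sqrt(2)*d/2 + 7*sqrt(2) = (d + 2)*(d + 7*sqrt(2))*(sqrt(2)*d/2 + sqrt(2)/2)*(sqrt(2)*d + sqrt(2)/2)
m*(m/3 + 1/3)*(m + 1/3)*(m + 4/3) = m^4/3 + 8*m^3/9 + 19*m^2/27 + 4*m/27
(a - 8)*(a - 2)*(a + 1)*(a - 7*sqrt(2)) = a^4 - 7*sqrt(2)*a^3 - 9*a^3 + 6*a^2 + 63*sqrt(2)*a^2 - 42*sqrt(2)*a + 16*a - 112*sqrt(2)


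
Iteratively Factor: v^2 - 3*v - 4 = (v + 1)*(v - 4)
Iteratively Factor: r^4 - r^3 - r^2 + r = (r)*(r^3 - r^2 - r + 1) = r*(r - 1)*(r^2 - 1) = r*(r - 1)*(r + 1)*(r - 1)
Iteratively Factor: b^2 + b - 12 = (b - 3)*(b + 4)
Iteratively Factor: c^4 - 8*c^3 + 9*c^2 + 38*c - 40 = (c - 5)*(c^3 - 3*c^2 - 6*c + 8) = (c - 5)*(c + 2)*(c^2 - 5*c + 4) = (c - 5)*(c - 1)*(c + 2)*(c - 4)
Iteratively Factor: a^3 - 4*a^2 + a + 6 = (a - 3)*(a^2 - a - 2) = (a - 3)*(a - 2)*(a + 1)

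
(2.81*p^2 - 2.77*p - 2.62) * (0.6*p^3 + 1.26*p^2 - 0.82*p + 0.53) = 1.686*p^5 + 1.8786*p^4 - 7.3664*p^3 + 0.4595*p^2 + 0.6803*p - 1.3886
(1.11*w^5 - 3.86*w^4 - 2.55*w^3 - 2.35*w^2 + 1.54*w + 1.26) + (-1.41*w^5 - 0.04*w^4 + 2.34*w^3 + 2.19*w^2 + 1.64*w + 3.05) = -0.3*w^5 - 3.9*w^4 - 0.21*w^3 - 0.16*w^2 + 3.18*w + 4.31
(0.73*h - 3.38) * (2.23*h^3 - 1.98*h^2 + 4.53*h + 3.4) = 1.6279*h^4 - 8.9828*h^3 + 9.9993*h^2 - 12.8294*h - 11.492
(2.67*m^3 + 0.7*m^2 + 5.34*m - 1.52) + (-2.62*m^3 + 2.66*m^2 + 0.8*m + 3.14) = 0.0499999999999998*m^3 + 3.36*m^2 + 6.14*m + 1.62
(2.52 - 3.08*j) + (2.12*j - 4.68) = -0.96*j - 2.16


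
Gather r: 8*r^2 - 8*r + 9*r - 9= 8*r^2 + r - 9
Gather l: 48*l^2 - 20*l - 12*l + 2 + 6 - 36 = 48*l^2 - 32*l - 28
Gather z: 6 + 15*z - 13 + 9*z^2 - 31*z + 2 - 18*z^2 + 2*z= -9*z^2 - 14*z - 5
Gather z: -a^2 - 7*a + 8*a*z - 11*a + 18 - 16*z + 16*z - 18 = -a^2 + 8*a*z - 18*a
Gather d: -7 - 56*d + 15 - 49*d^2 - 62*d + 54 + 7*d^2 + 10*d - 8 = -42*d^2 - 108*d + 54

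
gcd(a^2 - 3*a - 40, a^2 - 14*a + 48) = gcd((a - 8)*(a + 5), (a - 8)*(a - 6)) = a - 8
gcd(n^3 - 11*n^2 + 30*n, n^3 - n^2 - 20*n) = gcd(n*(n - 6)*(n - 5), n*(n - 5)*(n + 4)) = n^2 - 5*n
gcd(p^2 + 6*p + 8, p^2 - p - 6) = p + 2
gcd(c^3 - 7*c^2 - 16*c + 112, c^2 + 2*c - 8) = c + 4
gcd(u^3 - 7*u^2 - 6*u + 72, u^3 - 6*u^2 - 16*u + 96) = u^2 - 10*u + 24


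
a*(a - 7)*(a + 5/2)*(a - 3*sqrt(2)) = a^4 - 9*a^3/2 - 3*sqrt(2)*a^3 - 35*a^2/2 + 27*sqrt(2)*a^2/2 + 105*sqrt(2)*a/2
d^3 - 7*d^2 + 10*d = d*(d - 5)*(d - 2)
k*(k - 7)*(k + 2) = k^3 - 5*k^2 - 14*k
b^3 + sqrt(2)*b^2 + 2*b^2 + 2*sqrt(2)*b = b*(b + 2)*(b + sqrt(2))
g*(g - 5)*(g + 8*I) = g^3 - 5*g^2 + 8*I*g^2 - 40*I*g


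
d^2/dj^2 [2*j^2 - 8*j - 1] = 4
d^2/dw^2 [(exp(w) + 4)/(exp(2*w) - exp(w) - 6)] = (exp(4*w) + 17*exp(3*w) + 24*exp(2*w) + 94*exp(w) + 12)*exp(w)/(exp(6*w) - 3*exp(5*w) - 15*exp(4*w) + 35*exp(3*w) + 90*exp(2*w) - 108*exp(w) - 216)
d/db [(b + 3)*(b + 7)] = 2*b + 10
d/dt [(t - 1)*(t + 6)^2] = (t + 6)*(3*t + 4)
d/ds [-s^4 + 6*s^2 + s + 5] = -4*s^3 + 12*s + 1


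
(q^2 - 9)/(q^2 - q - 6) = (q + 3)/(q + 2)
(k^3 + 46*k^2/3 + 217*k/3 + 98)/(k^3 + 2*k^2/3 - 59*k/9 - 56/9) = 3*(k^2 + 13*k + 42)/(3*k^2 - 5*k - 8)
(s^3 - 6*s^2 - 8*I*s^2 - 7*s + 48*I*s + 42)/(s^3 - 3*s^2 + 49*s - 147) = (s^2 - s*(6 + I) + 6*I)/(s^2 + s*(-3 + 7*I) - 21*I)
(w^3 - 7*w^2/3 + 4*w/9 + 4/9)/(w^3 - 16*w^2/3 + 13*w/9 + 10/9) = (w - 2)/(w - 5)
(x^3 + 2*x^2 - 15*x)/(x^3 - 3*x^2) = (x + 5)/x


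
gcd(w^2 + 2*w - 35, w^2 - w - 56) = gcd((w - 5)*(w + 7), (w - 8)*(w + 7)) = w + 7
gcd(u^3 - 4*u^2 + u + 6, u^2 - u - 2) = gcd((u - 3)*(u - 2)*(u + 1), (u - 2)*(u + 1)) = u^2 - u - 2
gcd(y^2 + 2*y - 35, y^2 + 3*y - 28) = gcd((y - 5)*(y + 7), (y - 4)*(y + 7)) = y + 7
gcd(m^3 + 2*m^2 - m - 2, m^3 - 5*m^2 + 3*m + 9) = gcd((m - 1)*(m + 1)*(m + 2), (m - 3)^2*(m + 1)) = m + 1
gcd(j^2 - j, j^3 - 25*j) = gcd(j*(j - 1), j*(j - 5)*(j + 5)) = j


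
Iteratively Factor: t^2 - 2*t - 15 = (t - 5)*(t + 3)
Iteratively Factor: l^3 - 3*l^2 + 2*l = (l - 2)*(l^2 - l) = (l - 2)*(l - 1)*(l)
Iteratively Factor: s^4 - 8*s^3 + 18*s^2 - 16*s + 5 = (s - 1)*(s^3 - 7*s^2 + 11*s - 5) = (s - 1)^2*(s^2 - 6*s + 5) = (s - 1)^3*(s - 5)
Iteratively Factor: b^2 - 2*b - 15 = (b + 3)*(b - 5)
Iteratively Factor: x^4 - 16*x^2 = (x)*(x^3 - 16*x) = x*(x - 4)*(x^2 + 4*x) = x*(x - 4)*(x + 4)*(x)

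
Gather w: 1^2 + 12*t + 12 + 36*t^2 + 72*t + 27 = 36*t^2 + 84*t + 40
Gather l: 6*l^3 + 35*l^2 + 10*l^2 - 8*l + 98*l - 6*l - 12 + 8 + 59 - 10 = 6*l^3 + 45*l^2 + 84*l + 45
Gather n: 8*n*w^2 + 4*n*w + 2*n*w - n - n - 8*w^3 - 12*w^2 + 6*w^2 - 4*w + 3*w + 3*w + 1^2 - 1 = n*(8*w^2 + 6*w - 2) - 8*w^3 - 6*w^2 + 2*w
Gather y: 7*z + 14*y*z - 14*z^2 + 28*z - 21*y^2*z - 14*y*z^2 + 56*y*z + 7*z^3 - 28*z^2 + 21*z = -21*y^2*z + y*(-14*z^2 + 70*z) + 7*z^3 - 42*z^2 + 56*z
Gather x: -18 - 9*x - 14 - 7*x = -16*x - 32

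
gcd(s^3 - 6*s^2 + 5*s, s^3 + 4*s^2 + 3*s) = s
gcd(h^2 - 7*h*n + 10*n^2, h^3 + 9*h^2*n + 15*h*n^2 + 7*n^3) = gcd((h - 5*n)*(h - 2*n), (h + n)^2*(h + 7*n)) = 1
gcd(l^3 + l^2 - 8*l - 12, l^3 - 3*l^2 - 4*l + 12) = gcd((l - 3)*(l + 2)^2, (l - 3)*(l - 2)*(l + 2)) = l^2 - l - 6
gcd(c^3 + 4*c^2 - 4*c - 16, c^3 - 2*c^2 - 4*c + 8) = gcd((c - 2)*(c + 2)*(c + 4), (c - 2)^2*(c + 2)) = c^2 - 4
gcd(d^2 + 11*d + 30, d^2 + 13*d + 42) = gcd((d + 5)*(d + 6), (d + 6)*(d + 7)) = d + 6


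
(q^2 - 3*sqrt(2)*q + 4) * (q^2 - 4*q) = q^4 - 3*sqrt(2)*q^3 - 4*q^3 + 4*q^2 + 12*sqrt(2)*q^2 - 16*q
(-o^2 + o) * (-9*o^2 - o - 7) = 9*o^4 - 8*o^3 + 6*o^2 - 7*o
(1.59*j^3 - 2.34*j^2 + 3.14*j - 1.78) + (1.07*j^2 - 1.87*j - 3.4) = 1.59*j^3 - 1.27*j^2 + 1.27*j - 5.18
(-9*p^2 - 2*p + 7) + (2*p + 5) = 12 - 9*p^2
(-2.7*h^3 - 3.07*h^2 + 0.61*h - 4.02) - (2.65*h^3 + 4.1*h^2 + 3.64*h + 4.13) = -5.35*h^3 - 7.17*h^2 - 3.03*h - 8.15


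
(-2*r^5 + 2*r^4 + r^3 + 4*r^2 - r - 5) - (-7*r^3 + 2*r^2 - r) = -2*r^5 + 2*r^4 + 8*r^3 + 2*r^2 - 5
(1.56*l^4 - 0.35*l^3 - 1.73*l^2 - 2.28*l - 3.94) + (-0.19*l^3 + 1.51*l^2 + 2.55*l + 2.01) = 1.56*l^4 - 0.54*l^3 - 0.22*l^2 + 0.27*l - 1.93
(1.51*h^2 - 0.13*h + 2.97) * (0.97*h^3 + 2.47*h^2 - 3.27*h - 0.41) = 1.4647*h^5 + 3.6036*h^4 - 2.3779*h^3 + 7.1419*h^2 - 9.6586*h - 1.2177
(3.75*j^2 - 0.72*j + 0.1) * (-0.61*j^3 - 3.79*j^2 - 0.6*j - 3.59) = -2.2875*j^5 - 13.7733*j^4 + 0.4178*j^3 - 13.4095*j^2 + 2.5248*j - 0.359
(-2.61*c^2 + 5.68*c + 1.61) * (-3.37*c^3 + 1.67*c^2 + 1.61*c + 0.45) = 8.7957*c^5 - 23.5003*c^4 - 0.142200000000001*c^3 + 10.659*c^2 + 5.1481*c + 0.7245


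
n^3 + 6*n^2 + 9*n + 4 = (n + 1)^2*(n + 4)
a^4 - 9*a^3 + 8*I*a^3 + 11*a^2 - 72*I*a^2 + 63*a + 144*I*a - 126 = (a - 6)*(a - 3)*(a + I)*(a + 7*I)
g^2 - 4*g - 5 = (g - 5)*(g + 1)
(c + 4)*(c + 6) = c^2 + 10*c + 24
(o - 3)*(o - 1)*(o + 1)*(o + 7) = o^4 + 4*o^3 - 22*o^2 - 4*o + 21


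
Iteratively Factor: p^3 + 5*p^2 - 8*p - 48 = (p + 4)*(p^2 + p - 12) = (p + 4)^2*(p - 3)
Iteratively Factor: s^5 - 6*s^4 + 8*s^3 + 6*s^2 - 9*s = (s - 3)*(s^4 - 3*s^3 - s^2 + 3*s) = (s - 3)^2*(s^3 - s) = (s - 3)^2*(s + 1)*(s^2 - s) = (s - 3)^2*(s - 1)*(s + 1)*(s)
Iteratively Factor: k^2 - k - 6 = (k - 3)*(k + 2)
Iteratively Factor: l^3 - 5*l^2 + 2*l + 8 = (l - 2)*(l^2 - 3*l - 4) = (l - 2)*(l + 1)*(l - 4)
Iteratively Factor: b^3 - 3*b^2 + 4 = (b - 2)*(b^2 - b - 2) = (b - 2)*(b + 1)*(b - 2)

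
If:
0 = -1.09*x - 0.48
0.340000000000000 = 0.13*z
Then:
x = -0.44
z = 2.62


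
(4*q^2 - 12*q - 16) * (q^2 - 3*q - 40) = 4*q^4 - 24*q^3 - 140*q^2 + 528*q + 640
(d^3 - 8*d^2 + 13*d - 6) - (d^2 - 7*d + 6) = d^3 - 9*d^2 + 20*d - 12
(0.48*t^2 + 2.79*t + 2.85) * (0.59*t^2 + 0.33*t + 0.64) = 0.2832*t^4 + 1.8045*t^3 + 2.9094*t^2 + 2.7261*t + 1.824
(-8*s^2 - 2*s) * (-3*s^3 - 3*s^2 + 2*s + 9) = 24*s^5 + 30*s^4 - 10*s^3 - 76*s^2 - 18*s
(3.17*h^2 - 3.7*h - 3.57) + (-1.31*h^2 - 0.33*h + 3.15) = 1.86*h^2 - 4.03*h - 0.42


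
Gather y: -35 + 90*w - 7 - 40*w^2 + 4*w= -40*w^2 + 94*w - 42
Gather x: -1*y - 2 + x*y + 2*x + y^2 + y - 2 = x*(y + 2) + y^2 - 4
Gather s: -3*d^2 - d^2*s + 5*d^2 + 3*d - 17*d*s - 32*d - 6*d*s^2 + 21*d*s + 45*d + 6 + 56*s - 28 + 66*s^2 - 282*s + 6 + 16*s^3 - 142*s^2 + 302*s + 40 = 2*d^2 + 16*d + 16*s^3 + s^2*(-6*d - 76) + s*(-d^2 + 4*d + 76) + 24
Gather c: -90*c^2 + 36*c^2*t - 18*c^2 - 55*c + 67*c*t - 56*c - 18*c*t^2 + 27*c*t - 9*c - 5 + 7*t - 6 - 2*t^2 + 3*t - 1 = c^2*(36*t - 108) + c*(-18*t^2 + 94*t - 120) - 2*t^2 + 10*t - 12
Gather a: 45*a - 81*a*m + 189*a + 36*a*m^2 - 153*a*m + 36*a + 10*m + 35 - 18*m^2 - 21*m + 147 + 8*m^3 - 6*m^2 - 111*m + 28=a*(36*m^2 - 234*m + 270) + 8*m^3 - 24*m^2 - 122*m + 210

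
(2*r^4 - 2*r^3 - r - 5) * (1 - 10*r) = -20*r^5 + 22*r^4 - 2*r^3 + 10*r^2 + 49*r - 5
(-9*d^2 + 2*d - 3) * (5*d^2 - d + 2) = -45*d^4 + 19*d^3 - 35*d^2 + 7*d - 6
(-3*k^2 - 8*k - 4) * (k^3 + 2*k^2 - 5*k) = -3*k^5 - 14*k^4 - 5*k^3 + 32*k^2 + 20*k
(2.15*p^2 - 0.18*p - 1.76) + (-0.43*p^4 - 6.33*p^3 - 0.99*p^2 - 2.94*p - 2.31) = -0.43*p^4 - 6.33*p^3 + 1.16*p^2 - 3.12*p - 4.07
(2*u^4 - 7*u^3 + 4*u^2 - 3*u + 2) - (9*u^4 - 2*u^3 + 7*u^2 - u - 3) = -7*u^4 - 5*u^3 - 3*u^2 - 2*u + 5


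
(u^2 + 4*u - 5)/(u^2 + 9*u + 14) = (u^2 + 4*u - 5)/(u^2 + 9*u + 14)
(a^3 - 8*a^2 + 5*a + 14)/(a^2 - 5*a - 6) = (a^2 - 9*a + 14)/(a - 6)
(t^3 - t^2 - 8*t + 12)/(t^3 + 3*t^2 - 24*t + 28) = (t + 3)/(t + 7)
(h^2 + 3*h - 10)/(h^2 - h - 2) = (h + 5)/(h + 1)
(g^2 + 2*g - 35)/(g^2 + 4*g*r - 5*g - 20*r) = (g + 7)/(g + 4*r)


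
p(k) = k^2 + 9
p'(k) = 2*k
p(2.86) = 17.18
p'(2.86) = 5.72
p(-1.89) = 12.57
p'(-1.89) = -3.78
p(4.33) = 27.75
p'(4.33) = 8.66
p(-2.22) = 13.93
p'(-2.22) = -4.44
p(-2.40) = 14.76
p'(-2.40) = -4.80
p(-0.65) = 9.42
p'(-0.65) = -1.30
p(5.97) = 44.64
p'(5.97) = 11.94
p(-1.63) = 11.66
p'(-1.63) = -3.26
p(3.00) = 18.00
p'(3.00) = 6.00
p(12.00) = 153.00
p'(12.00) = 24.00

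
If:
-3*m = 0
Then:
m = 0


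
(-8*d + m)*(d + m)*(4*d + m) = -32*d^3 - 36*d^2*m - 3*d*m^2 + m^3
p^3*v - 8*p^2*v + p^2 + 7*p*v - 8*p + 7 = (p - 7)*(p - 1)*(p*v + 1)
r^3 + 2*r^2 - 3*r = r*(r - 1)*(r + 3)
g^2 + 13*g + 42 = (g + 6)*(g + 7)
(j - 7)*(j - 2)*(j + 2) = j^3 - 7*j^2 - 4*j + 28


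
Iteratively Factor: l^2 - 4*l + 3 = (l - 3)*(l - 1)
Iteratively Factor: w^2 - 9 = (w + 3)*(w - 3)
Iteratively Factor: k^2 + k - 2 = (k + 2)*(k - 1)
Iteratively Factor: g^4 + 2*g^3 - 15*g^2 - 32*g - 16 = (g + 1)*(g^3 + g^2 - 16*g - 16) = (g + 1)^2*(g^2 - 16) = (g - 4)*(g + 1)^2*(g + 4)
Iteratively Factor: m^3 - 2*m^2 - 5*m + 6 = (m + 2)*(m^2 - 4*m + 3) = (m - 3)*(m + 2)*(m - 1)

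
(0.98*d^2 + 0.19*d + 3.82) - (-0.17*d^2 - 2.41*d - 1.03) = 1.15*d^2 + 2.6*d + 4.85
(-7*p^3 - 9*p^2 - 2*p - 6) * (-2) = 14*p^3 + 18*p^2 + 4*p + 12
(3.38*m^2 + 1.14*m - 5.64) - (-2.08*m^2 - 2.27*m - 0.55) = 5.46*m^2 + 3.41*m - 5.09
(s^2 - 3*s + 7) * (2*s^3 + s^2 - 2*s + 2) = 2*s^5 - 5*s^4 + 9*s^3 + 15*s^2 - 20*s + 14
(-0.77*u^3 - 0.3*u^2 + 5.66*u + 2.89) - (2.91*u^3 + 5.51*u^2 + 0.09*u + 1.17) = -3.68*u^3 - 5.81*u^2 + 5.57*u + 1.72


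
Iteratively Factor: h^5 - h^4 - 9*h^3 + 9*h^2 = (h)*(h^4 - h^3 - 9*h^2 + 9*h) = h*(h - 1)*(h^3 - 9*h) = h^2*(h - 1)*(h^2 - 9) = h^2*(h - 1)*(h + 3)*(h - 3)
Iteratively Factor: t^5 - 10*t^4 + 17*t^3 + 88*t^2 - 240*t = (t)*(t^4 - 10*t^3 + 17*t^2 + 88*t - 240) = t*(t - 4)*(t^3 - 6*t^2 - 7*t + 60) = t*(t - 4)*(t + 3)*(t^2 - 9*t + 20) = t*(t - 4)^2*(t + 3)*(t - 5)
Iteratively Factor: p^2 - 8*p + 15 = (p - 3)*(p - 5)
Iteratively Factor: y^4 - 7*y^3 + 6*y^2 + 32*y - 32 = (y + 2)*(y^3 - 9*y^2 + 24*y - 16) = (y - 4)*(y + 2)*(y^2 - 5*y + 4) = (y - 4)^2*(y + 2)*(y - 1)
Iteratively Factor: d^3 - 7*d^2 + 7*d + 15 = (d - 3)*(d^2 - 4*d - 5) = (d - 5)*(d - 3)*(d + 1)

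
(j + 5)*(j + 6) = j^2 + 11*j + 30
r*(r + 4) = r^2 + 4*r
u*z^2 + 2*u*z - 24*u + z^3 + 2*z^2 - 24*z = (u + z)*(z - 4)*(z + 6)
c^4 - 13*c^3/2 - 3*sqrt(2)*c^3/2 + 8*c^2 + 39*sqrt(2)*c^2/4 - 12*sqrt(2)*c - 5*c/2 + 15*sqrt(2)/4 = (c - 5)*(c - 1)*(c - 1/2)*(c - 3*sqrt(2)/2)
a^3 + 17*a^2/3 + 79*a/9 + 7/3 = (a + 1/3)*(a + 7/3)*(a + 3)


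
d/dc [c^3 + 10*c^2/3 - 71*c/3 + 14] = 3*c^2 + 20*c/3 - 71/3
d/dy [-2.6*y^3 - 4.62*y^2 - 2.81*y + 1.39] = -7.8*y^2 - 9.24*y - 2.81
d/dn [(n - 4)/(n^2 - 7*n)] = (-n^2 + 8*n - 28)/(n^2*(n^2 - 14*n + 49))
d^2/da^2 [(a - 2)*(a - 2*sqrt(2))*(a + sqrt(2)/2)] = 6*a - 3*sqrt(2) - 4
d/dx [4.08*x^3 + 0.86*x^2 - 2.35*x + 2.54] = 12.24*x^2 + 1.72*x - 2.35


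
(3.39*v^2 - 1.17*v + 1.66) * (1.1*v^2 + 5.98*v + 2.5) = 3.729*v^4 + 18.9852*v^3 + 3.3044*v^2 + 7.0018*v + 4.15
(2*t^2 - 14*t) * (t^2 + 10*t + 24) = 2*t^4 + 6*t^3 - 92*t^2 - 336*t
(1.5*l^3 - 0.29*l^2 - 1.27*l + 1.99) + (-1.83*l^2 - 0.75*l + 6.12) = 1.5*l^3 - 2.12*l^2 - 2.02*l + 8.11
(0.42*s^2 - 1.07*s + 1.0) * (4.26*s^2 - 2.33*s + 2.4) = 1.7892*s^4 - 5.5368*s^3 + 7.7611*s^2 - 4.898*s + 2.4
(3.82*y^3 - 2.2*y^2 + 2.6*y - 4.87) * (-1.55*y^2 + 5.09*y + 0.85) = -5.921*y^5 + 22.8538*y^4 - 11.981*y^3 + 18.9125*y^2 - 22.5783*y - 4.1395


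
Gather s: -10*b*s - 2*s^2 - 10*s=-2*s^2 + s*(-10*b - 10)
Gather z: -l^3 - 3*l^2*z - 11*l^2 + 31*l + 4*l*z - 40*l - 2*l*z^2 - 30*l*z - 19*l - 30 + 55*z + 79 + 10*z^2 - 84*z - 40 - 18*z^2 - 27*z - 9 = -l^3 - 11*l^2 - 28*l + z^2*(-2*l - 8) + z*(-3*l^2 - 26*l - 56)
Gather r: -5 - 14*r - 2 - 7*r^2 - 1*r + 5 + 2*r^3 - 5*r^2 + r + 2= 2*r^3 - 12*r^2 - 14*r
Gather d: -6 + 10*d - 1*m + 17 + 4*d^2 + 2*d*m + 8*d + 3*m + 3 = 4*d^2 + d*(2*m + 18) + 2*m + 14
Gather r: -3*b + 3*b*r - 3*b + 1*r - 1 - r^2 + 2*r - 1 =-6*b - r^2 + r*(3*b + 3) - 2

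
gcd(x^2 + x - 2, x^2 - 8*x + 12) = 1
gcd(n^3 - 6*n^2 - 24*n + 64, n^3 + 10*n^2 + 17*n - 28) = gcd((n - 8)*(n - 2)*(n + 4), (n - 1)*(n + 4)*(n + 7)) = n + 4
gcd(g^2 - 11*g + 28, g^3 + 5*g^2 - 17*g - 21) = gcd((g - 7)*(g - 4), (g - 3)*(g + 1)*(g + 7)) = 1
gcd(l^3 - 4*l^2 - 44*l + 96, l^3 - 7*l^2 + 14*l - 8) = l - 2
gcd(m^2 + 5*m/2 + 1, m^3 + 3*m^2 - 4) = m + 2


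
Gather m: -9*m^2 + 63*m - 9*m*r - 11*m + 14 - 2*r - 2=-9*m^2 + m*(52 - 9*r) - 2*r + 12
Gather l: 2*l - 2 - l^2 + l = -l^2 + 3*l - 2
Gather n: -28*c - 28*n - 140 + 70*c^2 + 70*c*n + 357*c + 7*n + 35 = 70*c^2 + 329*c + n*(70*c - 21) - 105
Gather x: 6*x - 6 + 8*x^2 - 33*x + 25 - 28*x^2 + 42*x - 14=-20*x^2 + 15*x + 5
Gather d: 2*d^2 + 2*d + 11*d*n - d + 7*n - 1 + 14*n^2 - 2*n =2*d^2 + d*(11*n + 1) + 14*n^2 + 5*n - 1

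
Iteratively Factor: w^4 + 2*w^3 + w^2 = (w)*(w^3 + 2*w^2 + w) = w*(w + 1)*(w^2 + w) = w^2*(w + 1)*(w + 1)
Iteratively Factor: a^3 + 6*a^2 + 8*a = (a + 4)*(a^2 + 2*a) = a*(a + 4)*(a + 2)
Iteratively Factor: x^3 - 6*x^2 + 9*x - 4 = (x - 4)*(x^2 - 2*x + 1) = (x - 4)*(x - 1)*(x - 1)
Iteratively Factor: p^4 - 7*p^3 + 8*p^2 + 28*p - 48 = (p - 3)*(p^3 - 4*p^2 - 4*p + 16) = (p - 3)*(p + 2)*(p^2 - 6*p + 8) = (p - 3)*(p - 2)*(p + 2)*(p - 4)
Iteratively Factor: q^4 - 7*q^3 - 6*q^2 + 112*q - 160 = (q + 4)*(q^3 - 11*q^2 + 38*q - 40) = (q - 2)*(q + 4)*(q^2 - 9*q + 20) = (q - 5)*(q - 2)*(q + 4)*(q - 4)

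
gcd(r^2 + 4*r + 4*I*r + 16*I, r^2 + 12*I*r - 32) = r + 4*I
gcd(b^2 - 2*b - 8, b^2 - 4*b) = b - 4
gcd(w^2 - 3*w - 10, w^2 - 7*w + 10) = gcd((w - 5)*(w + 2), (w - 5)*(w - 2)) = w - 5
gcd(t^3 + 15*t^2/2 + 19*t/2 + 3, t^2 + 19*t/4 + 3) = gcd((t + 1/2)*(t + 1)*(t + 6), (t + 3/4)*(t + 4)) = 1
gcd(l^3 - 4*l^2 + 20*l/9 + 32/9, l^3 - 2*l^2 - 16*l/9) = l^2 - 2*l - 16/9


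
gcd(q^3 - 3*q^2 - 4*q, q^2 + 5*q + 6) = 1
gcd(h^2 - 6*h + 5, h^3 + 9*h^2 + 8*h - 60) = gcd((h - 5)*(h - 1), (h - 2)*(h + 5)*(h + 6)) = 1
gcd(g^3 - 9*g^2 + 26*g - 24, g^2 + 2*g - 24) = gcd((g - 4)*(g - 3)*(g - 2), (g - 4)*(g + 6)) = g - 4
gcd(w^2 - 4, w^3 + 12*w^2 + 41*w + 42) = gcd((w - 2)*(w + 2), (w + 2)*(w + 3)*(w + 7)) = w + 2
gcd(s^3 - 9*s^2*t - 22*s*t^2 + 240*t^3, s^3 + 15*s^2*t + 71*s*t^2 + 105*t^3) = s + 5*t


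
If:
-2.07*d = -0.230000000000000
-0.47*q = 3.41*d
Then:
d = 0.11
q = -0.81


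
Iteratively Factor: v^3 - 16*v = (v + 4)*(v^2 - 4*v) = (v - 4)*(v + 4)*(v)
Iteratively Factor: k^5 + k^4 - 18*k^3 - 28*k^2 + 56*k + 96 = (k - 2)*(k^4 + 3*k^3 - 12*k^2 - 52*k - 48) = (k - 2)*(k + 2)*(k^3 + k^2 - 14*k - 24) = (k - 2)*(k + 2)^2*(k^2 - k - 12) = (k - 4)*(k - 2)*(k + 2)^2*(k + 3)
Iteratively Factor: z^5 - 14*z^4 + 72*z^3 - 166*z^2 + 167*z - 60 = (z - 1)*(z^4 - 13*z^3 + 59*z^2 - 107*z + 60) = (z - 5)*(z - 1)*(z^3 - 8*z^2 + 19*z - 12) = (z - 5)*(z - 1)^2*(z^2 - 7*z + 12) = (z - 5)*(z - 3)*(z - 1)^2*(z - 4)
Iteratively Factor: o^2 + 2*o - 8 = (o + 4)*(o - 2)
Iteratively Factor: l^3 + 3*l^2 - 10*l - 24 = (l + 2)*(l^2 + l - 12) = (l + 2)*(l + 4)*(l - 3)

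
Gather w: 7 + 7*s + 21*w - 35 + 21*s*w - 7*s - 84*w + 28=w*(21*s - 63)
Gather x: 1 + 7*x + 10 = 7*x + 11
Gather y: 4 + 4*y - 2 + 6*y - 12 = 10*y - 10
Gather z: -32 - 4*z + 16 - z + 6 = -5*z - 10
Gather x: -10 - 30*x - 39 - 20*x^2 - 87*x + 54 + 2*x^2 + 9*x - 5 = -18*x^2 - 108*x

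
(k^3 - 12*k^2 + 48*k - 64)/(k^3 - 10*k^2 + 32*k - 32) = (k - 4)/(k - 2)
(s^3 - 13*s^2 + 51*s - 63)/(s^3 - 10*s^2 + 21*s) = (s - 3)/s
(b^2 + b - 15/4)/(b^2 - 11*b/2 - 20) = (b - 3/2)/(b - 8)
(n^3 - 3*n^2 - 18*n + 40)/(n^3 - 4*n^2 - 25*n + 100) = (n^2 + 2*n - 8)/(n^2 + n - 20)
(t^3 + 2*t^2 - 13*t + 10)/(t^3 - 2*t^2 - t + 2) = (t + 5)/(t + 1)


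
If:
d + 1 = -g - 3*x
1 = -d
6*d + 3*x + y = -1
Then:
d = -1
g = y - 5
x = 5/3 - y/3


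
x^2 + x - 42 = (x - 6)*(x + 7)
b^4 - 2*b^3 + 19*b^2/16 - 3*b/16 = b*(b - 1)*(b - 3/4)*(b - 1/4)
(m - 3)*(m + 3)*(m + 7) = m^3 + 7*m^2 - 9*m - 63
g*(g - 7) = g^2 - 7*g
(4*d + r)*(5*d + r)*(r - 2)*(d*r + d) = 20*d^3*r^2 - 20*d^3*r - 40*d^3 + 9*d^2*r^3 - 9*d^2*r^2 - 18*d^2*r + d*r^4 - d*r^3 - 2*d*r^2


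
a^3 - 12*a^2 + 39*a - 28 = (a - 7)*(a - 4)*(a - 1)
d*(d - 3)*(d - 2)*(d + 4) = d^4 - d^3 - 14*d^2 + 24*d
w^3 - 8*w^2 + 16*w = w*(w - 4)^2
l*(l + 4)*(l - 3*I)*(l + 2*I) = l^4 + 4*l^3 - I*l^3 + 6*l^2 - 4*I*l^2 + 24*l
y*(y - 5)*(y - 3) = y^3 - 8*y^2 + 15*y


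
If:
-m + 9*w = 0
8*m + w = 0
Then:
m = 0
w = 0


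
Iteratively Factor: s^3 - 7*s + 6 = (s - 1)*(s^2 + s - 6) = (s - 2)*(s - 1)*(s + 3)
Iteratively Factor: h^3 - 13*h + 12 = (h - 1)*(h^2 + h - 12) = (h - 1)*(h + 4)*(h - 3)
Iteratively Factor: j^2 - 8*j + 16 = (j - 4)*(j - 4)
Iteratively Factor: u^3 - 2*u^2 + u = (u)*(u^2 - 2*u + 1) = u*(u - 1)*(u - 1)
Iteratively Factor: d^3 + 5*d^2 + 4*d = (d)*(d^2 + 5*d + 4) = d*(d + 1)*(d + 4)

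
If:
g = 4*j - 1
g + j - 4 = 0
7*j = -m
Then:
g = 3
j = 1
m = -7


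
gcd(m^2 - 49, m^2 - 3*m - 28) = m - 7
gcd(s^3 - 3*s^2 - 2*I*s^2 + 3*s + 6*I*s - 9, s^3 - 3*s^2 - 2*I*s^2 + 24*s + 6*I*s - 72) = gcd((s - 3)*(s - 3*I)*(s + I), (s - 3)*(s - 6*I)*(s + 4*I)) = s - 3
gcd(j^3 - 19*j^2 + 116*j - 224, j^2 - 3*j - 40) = j - 8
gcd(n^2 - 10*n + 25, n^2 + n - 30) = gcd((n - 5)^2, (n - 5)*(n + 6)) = n - 5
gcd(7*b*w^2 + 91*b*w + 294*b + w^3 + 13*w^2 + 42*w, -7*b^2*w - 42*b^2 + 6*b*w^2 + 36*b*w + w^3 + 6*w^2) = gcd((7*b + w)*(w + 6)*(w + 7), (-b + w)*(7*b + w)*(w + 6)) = 7*b*w + 42*b + w^2 + 6*w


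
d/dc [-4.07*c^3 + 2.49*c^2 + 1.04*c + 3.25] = -12.21*c^2 + 4.98*c + 1.04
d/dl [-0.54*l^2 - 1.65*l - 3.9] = -1.08*l - 1.65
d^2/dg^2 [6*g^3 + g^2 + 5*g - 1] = 36*g + 2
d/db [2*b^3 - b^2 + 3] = 2*b*(3*b - 1)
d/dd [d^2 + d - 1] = 2*d + 1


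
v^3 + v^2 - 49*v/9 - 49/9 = (v - 7/3)*(v + 1)*(v + 7/3)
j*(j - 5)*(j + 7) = j^3 + 2*j^2 - 35*j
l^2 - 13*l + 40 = (l - 8)*(l - 5)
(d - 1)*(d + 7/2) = d^2 + 5*d/2 - 7/2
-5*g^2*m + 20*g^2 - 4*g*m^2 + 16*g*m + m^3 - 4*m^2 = (-5*g + m)*(g + m)*(m - 4)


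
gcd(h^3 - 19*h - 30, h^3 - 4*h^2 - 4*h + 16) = h + 2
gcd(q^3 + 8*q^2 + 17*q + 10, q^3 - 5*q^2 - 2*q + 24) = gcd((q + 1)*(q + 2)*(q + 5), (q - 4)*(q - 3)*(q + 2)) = q + 2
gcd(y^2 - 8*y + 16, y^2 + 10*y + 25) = 1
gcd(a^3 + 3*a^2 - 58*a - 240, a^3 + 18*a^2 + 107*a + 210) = a^2 + 11*a + 30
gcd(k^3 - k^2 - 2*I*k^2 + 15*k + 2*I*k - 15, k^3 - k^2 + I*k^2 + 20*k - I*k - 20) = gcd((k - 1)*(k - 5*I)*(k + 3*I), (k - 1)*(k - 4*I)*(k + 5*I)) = k - 1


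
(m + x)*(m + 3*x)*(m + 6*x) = m^3 + 10*m^2*x + 27*m*x^2 + 18*x^3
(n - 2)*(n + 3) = n^2 + n - 6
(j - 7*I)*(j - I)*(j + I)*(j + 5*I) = j^4 - 2*I*j^3 + 36*j^2 - 2*I*j + 35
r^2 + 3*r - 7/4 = (r - 1/2)*(r + 7/2)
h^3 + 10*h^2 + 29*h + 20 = (h + 1)*(h + 4)*(h + 5)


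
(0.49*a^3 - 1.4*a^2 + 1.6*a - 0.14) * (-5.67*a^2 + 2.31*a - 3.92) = -2.7783*a^5 + 9.0699*a^4 - 14.2268*a^3 + 9.9778*a^2 - 6.5954*a + 0.5488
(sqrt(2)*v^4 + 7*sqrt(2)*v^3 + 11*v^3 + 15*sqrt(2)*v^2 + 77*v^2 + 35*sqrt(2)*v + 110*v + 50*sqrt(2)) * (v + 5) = sqrt(2)*v^5 + 11*v^4 + 12*sqrt(2)*v^4 + 50*sqrt(2)*v^3 + 132*v^3 + 110*sqrt(2)*v^2 + 495*v^2 + 225*sqrt(2)*v + 550*v + 250*sqrt(2)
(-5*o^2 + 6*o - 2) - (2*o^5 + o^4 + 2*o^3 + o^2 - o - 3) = -2*o^5 - o^4 - 2*o^3 - 6*o^2 + 7*o + 1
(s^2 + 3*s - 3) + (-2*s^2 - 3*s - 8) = -s^2 - 11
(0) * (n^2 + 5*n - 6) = 0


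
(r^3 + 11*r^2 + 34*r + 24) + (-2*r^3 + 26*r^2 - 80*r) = -r^3 + 37*r^2 - 46*r + 24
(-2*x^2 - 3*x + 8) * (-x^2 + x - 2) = 2*x^4 + x^3 - 7*x^2 + 14*x - 16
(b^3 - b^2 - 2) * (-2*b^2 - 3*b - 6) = -2*b^5 - b^4 - 3*b^3 + 10*b^2 + 6*b + 12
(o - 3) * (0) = 0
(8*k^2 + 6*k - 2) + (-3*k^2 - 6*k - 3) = 5*k^2 - 5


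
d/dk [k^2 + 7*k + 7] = 2*k + 7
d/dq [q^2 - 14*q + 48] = 2*q - 14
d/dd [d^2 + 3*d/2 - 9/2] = 2*d + 3/2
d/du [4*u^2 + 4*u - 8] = 8*u + 4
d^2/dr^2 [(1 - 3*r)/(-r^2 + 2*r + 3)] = 2*((7 - 9*r)*(-r^2 + 2*r + 3) - 4*(r - 1)^2*(3*r - 1))/(-r^2 + 2*r + 3)^3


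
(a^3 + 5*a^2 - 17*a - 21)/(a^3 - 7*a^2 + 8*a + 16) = (a^2 + 4*a - 21)/(a^2 - 8*a + 16)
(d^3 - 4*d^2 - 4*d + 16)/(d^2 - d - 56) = (-d^3 + 4*d^2 + 4*d - 16)/(-d^2 + d + 56)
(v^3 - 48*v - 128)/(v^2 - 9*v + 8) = (v^2 + 8*v + 16)/(v - 1)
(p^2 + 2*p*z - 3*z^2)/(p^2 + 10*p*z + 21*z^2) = (p - z)/(p + 7*z)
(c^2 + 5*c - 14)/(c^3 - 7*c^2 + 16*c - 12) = (c + 7)/(c^2 - 5*c + 6)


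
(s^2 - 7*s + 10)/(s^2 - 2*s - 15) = (s - 2)/(s + 3)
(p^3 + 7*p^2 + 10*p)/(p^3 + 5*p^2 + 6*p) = (p + 5)/(p + 3)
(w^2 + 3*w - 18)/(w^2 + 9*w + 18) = (w - 3)/(w + 3)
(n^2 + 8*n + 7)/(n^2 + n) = (n + 7)/n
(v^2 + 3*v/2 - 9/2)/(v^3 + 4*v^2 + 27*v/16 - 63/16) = 8*(2*v - 3)/(16*v^2 + 16*v - 21)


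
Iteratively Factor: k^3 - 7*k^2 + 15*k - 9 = (k - 3)*(k^2 - 4*k + 3) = (k - 3)*(k - 1)*(k - 3)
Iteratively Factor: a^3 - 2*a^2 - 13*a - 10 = (a + 2)*(a^2 - 4*a - 5) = (a - 5)*(a + 2)*(a + 1)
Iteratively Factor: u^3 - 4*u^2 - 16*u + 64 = (u - 4)*(u^2 - 16) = (u - 4)*(u + 4)*(u - 4)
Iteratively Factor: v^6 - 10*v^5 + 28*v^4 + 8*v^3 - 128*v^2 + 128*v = (v - 2)*(v^5 - 8*v^4 + 12*v^3 + 32*v^2 - 64*v) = (v - 4)*(v - 2)*(v^4 - 4*v^3 - 4*v^2 + 16*v) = v*(v - 4)*(v - 2)*(v^3 - 4*v^2 - 4*v + 16) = v*(v - 4)^2*(v - 2)*(v^2 - 4) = v*(v - 4)^2*(v - 2)^2*(v + 2)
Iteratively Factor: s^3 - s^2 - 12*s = (s + 3)*(s^2 - 4*s) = s*(s + 3)*(s - 4)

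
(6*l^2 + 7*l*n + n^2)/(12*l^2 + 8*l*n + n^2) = (l + n)/(2*l + n)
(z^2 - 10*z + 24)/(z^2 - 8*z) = (z^2 - 10*z + 24)/(z*(z - 8))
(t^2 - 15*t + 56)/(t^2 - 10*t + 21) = (t - 8)/(t - 3)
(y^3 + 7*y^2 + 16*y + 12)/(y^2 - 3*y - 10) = (y^2 + 5*y + 6)/(y - 5)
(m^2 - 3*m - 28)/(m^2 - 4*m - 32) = (m - 7)/(m - 8)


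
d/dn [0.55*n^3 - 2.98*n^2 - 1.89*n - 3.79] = 1.65*n^2 - 5.96*n - 1.89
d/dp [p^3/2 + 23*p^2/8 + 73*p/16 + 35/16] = 3*p^2/2 + 23*p/4 + 73/16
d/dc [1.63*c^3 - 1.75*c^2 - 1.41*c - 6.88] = 4.89*c^2 - 3.5*c - 1.41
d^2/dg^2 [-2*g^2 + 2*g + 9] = -4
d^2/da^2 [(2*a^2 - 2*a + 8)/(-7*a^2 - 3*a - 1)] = 4*(70*a^3 - 567*a^2 - 273*a - 12)/(343*a^6 + 441*a^5 + 336*a^4 + 153*a^3 + 48*a^2 + 9*a + 1)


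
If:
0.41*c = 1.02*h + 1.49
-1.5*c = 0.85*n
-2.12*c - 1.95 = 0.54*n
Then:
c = -1.67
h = -2.13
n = 2.95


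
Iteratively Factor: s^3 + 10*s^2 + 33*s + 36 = (s + 3)*(s^2 + 7*s + 12) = (s + 3)*(s + 4)*(s + 3)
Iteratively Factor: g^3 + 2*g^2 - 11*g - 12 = (g - 3)*(g^2 + 5*g + 4) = (g - 3)*(g + 4)*(g + 1)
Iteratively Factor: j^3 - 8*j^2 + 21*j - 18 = (j - 2)*(j^2 - 6*j + 9) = (j - 3)*(j - 2)*(j - 3)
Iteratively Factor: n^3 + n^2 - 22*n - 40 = (n - 5)*(n^2 + 6*n + 8) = (n - 5)*(n + 2)*(n + 4)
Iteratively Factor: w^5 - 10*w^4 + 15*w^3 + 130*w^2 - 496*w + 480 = (w - 5)*(w^4 - 5*w^3 - 10*w^2 + 80*w - 96) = (w - 5)*(w - 4)*(w^3 - w^2 - 14*w + 24) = (w - 5)*(w - 4)*(w - 2)*(w^2 + w - 12) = (w - 5)*(w - 4)*(w - 3)*(w - 2)*(w + 4)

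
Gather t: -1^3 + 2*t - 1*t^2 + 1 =-t^2 + 2*t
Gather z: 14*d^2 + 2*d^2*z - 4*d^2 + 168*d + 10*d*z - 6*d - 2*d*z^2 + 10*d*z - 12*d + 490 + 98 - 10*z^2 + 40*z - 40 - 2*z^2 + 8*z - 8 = 10*d^2 + 150*d + z^2*(-2*d - 12) + z*(2*d^2 + 20*d + 48) + 540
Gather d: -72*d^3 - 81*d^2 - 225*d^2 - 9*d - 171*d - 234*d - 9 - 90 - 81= -72*d^3 - 306*d^2 - 414*d - 180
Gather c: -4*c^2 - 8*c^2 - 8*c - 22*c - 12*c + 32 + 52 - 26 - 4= -12*c^2 - 42*c + 54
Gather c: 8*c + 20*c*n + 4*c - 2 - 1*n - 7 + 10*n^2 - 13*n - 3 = c*(20*n + 12) + 10*n^2 - 14*n - 12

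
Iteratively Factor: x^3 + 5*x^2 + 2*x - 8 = (x - 1)*(x^2 + 6*x + 8) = (x - 1)*(x + 4)*(x + 2)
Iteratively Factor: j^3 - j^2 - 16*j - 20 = (j + 2)*(j^2 - 3*j - 10) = (j - 5)*(j + 2)*(j + 2)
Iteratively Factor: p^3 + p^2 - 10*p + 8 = (p - 1)*(p^2 + 2*p - 8) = (p - 1)*(p + 4)*(p - 2)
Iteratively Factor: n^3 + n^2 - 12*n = (n + 4)*(n^2 - 3*n) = n*(n + 4)*(n - 3)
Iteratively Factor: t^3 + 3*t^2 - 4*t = (t)*(t^2 + 3*t - 4) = t*(t + 4)*(t - 1)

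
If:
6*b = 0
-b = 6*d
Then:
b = 0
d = 0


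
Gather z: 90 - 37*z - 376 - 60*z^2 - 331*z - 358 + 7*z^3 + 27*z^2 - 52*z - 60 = 7*z^3 - 33*z^2 - 420*z - 704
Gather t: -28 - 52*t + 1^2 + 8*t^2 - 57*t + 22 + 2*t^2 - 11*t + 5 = 10*t^2 - 120*t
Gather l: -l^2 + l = -l^2 + l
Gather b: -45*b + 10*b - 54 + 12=-35*b - 42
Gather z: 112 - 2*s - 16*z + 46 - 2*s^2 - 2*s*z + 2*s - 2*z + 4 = -2*s^2 + z*(-2*s - 18) + 162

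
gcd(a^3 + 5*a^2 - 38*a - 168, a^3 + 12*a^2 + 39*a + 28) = a^2 + 11*a + 28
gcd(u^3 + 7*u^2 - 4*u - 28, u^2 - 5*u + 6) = u - 2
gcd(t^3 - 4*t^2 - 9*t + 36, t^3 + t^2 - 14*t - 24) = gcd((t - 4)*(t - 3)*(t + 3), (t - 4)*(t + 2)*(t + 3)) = t^2 - t - 12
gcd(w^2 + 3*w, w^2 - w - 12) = w + 3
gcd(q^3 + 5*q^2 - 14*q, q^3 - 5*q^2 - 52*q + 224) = q + 7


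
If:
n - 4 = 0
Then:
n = 4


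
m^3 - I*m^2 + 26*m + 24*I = (m - 6*I)*(m + I)*(m + 4*I)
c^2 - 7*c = c*(c - 7)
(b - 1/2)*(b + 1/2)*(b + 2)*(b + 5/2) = b^4 + 9*b^3/2 + 19*b^2/4 - 9*b/8 - 5/4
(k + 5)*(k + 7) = k^2 + 12*k + 35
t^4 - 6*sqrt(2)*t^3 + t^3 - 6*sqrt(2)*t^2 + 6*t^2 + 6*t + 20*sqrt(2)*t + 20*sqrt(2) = (t + 1)*(t - 5*sqrt(2))*(t - 2*sqrt(2))*(t + sqrt(2))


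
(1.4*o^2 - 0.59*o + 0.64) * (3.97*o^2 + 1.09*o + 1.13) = 5.558*o^4 - 0.8163*o^3 + 3.4797*o^2 + 0.0309000000000003*o + 0.7232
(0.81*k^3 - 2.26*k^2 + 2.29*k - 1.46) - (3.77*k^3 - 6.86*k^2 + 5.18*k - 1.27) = -2.96*k^3 + 4.6*k^2 - 2.89*k - 0.19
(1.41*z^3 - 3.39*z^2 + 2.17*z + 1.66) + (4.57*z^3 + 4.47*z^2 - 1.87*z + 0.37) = 5.98*z^3 + 1.08*z^2 + 0.3*z + 2.03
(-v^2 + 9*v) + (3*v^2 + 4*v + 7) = 2*v^2 + 13*v + 7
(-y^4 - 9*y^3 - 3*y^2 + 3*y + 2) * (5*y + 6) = -5*y^5 - 51*y^4 - 69*y^3 - 3*y^2 + 28*y + 12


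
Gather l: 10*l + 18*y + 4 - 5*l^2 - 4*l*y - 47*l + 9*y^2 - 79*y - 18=-5*l^2 + l*(-4*y - 37) + 9*y^2 - 61*y - 14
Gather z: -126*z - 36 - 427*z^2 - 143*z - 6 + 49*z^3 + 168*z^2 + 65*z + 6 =49*z^3 - 259*z^2 - 204*z - 36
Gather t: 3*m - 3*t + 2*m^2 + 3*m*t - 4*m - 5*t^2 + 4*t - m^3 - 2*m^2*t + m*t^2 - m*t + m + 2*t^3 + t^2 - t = -m^3 + 2*m^2 + 2*t^3 + t^2*(m - 4) + t*(-2*m^2 + 2*m)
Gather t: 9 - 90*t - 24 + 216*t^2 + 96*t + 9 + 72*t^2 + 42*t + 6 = 288*t^2 + 48*t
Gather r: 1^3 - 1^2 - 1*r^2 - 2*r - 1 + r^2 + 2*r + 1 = 0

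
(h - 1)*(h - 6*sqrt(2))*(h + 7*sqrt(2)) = h^3 - h^2 + sqrt(2)*h^2 - 84*h - sqrt(2)*h + 84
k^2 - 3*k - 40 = (k - 8)*(k + 5)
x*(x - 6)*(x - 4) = x^3 - 10*x^2 + 24*x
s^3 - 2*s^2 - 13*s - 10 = (s - 5)*(s + 1)*(s + 2)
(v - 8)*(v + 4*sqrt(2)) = v^2 - 8*v + 4*sqrt(2)*v - 32*sqrt(2)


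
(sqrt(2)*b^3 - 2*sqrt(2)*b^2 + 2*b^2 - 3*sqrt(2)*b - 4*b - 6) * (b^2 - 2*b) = sqrt(2)*b^5 - 4*sqrt(2)*b^4 + 2*b^4 - 8*b^3 + sqrt(2)*b^3 + 2*b^2 + 6*sqrt(2)*b^2 + 12*b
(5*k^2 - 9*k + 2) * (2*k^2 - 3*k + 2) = 10*k^4 - 33*k^3 + 41*k^2 - 24*k + 4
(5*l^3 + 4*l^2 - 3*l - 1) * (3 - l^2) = -5*l^5 - 4*l^4 + 18*l^3 + 13*l^2 - 9*l - 3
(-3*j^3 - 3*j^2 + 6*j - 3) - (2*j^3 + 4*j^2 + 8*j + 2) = -5*j^3 - 7*j^2 - 2*j - 5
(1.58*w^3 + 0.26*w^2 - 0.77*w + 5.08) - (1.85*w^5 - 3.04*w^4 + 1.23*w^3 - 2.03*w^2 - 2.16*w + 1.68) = -1.85*w^5 + 3.04*w^4 + 0.35*w^3 + 2.29*w^2 + 1.39*w + 3.4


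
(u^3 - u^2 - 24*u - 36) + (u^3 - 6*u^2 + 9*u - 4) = 2*u^3 - 7*u^2 - 15*u - 40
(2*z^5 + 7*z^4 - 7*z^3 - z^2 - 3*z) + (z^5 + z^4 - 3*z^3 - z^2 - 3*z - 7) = 3*z^5 + 8*z^4 - 10*z^3 - 2*z^2 - 6*z - 7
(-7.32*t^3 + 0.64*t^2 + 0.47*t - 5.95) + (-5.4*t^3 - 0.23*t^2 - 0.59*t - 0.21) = -12.72*t^3 + 0.41*t^2 - 0.12*t - 6.16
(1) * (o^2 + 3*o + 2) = o^2 + 3*o + 2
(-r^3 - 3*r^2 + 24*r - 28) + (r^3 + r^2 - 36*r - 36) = -2*r^2 - 12*r - 64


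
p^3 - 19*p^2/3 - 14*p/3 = p*(p - 7)*(p + 2/3)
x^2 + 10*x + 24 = (x + 4)*(x + 6)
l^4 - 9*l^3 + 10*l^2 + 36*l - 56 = (l - 7)*(l - 2)^2*(l + 2)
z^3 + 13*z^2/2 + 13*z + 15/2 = (z + 1)*(z + 5/2)*(z + 3)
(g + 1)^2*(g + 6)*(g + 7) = g^4 + 15*g^3 + 69*g^2 + 97*g + 42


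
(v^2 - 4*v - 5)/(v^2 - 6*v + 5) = (v + 1)/(v - 1)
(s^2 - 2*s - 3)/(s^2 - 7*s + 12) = (s + 1)/(s - 4)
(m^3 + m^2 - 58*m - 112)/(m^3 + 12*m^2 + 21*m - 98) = (m^2 - 6*m - 16)/(m^2 + 5*m - 14)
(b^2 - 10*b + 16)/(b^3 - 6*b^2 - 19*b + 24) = (b - 2)/(b^2 + 2*b - 3)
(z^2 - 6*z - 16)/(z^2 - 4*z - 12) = (z - 8)/(z - 6)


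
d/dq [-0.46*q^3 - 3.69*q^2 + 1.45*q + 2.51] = -1.38*q^2 - 7.38*q + 1.45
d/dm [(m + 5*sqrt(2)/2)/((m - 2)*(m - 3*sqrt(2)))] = (2*(m - 2)*(m - 3*sqrt(2)) - (m - 2)*(2*m + 5*sqrt(2)) - (m - 3*sqrt(2))*(2*m + 5*sqrt(2)))/(2*(m - 2)^2*(m - 3*sqrt(2))^2)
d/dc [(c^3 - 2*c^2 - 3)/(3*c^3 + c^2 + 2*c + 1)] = (7*c^4 + 4*c^3 + 26*c^2 + 2*c + 6)/(9*c^6 + 6*c^5 + 13*c^4 + 10*c^3 + 6*c^2 + 4*c + 1)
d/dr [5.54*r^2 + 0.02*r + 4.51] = 11.08*r + 0.02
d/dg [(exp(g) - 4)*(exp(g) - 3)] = (2*exp(g) - 7)*exp(g)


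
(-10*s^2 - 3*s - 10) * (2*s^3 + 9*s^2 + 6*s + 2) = -20*s^5 - 96*s^4 - 107*s^3 - 128*s^2 - 66*s - 20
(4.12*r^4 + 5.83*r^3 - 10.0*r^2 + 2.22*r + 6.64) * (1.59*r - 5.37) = 6.5508*r^5 - 12.8547*r^4 - 47.2071*r^3 + 57.2298*r^2 - 1.3638*r - 35.6568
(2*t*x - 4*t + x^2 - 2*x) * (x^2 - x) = 2*t*x^3 - 6*t*x^2 + 4*t*x + x^4 - 3*x^3 + 2*x^2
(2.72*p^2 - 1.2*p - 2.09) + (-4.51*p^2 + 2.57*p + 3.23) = -1.79*p^2 + 1.37*p + 1.14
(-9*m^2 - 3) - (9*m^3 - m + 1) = -9*m^3 - 9*m^2 + m - 4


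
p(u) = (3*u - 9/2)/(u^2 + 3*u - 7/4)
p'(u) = (-2*u - 3)*(3*u - 9/2)/(u^2 + 3*u - 7/4)^2 + 3/(u^2 + 3*u - 7/4)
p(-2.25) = 3.27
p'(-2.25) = -2.30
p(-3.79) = -12.76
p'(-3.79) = -44.55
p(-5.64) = -1.63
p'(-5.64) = -0.80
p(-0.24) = 2.16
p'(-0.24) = 1.02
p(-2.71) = 4.98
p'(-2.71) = -5.94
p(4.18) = 0.28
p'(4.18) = -0.01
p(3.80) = 0.29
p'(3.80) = -0.00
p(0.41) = 9.29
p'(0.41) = 92.35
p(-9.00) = -0.60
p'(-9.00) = -0.12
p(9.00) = 0.21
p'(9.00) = -0.01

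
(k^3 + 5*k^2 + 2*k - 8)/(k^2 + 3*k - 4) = k + 2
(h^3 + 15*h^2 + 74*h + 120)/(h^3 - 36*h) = (h^2 + 9*h + 20)/(h*(h - 6))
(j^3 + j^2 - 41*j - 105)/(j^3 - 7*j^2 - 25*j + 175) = (j + 3)/(j - 5)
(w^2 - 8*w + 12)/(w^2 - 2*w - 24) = (w - 2)/(w + 4)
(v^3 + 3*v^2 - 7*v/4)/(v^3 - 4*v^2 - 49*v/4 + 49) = v*(2*v - 1)/(2*v^2 - 15*v + 28)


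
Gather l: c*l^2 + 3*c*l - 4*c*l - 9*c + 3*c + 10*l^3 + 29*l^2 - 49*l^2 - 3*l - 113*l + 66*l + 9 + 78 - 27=-6*c + 10*l^3 + l^2*(c - 20) + l*(-c - 50) + 60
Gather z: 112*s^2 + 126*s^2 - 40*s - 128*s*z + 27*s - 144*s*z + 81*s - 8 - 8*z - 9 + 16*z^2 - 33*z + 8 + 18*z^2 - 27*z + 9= 238*s^2 + 68*s + 34*z^2 + z*(-272*s - 68)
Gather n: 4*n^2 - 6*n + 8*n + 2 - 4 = 4*n^2 + 2*n - 2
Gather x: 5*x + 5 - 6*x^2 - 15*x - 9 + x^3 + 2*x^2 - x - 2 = x^3 - 4*x^2 - 11*x - 6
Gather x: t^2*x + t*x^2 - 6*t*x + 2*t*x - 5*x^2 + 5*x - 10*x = x^2*(t - 5) + x*(t^2 - 4*t - 5)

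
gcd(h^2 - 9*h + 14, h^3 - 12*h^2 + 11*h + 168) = h - 7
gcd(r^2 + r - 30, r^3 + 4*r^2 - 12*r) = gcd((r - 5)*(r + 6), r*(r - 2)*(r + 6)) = r + 6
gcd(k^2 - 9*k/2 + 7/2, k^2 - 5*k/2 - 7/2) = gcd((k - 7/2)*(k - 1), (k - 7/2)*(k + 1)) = k - 7/2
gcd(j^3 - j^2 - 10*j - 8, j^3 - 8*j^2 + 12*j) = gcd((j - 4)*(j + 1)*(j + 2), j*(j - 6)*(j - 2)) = 1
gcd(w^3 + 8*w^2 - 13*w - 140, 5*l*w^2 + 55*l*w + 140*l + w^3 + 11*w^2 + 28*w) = w + 7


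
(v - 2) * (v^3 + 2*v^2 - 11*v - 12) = v^4 - 15*v^2 + 10*v + 24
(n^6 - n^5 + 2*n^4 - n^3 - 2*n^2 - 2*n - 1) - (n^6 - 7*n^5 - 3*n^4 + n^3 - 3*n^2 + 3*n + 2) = 6*n^5 + 5*n^4 - 2*n^3 + n^2 - 5*n - 3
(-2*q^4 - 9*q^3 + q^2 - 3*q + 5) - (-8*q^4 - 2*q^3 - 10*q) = 6*q^4 - 7*q^3 + q^2 + 7*q + 5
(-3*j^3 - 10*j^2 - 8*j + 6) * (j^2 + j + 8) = -3*j^5 - 13*j^4 - 42*j^3 - 82*j^2 - 58*j + 48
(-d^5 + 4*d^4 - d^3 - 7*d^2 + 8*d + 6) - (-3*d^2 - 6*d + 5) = -d^5 + 4*d^4 - d^3 - 4*d^2 + 14*d + 1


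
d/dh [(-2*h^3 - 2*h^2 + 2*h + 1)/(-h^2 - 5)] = 2*(h^4 + 16*h^2 + 11*h - 5)/(h^4 + 10*h^2 + 25)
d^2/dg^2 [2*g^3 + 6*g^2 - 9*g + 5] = 12*g + 12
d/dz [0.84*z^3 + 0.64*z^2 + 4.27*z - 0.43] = 2.52*z^2 + 1.28*z + 4.27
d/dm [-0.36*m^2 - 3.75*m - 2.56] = -0.72*m - 3.75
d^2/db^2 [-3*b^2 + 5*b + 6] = -6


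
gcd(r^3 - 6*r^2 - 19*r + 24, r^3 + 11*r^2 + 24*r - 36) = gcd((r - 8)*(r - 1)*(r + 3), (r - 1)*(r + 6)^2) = r - 1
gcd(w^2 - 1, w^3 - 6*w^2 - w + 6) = w^2 - 1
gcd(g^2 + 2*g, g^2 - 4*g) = g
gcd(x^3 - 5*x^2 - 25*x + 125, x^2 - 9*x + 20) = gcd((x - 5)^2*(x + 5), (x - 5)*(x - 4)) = x - 5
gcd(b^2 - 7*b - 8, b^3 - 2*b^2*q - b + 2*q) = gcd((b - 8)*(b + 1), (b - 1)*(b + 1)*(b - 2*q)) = b + 1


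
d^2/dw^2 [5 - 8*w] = 0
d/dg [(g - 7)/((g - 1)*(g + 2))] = (-g^2 + 14*g + 5)/(g^4 + 2*g^3 - 3*g^2 - 4*g + 4)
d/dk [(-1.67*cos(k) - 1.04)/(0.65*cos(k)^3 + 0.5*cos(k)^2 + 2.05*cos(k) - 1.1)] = -(2.171*cos(k)^3 + 2.863*cos(k)^2 + 1.04*cos(k) + 3.969)*sin(k)/(0.65*cos(k)^3 + 0.5*cos(k)^2 + 2.05*cos(k) - 1.1)^2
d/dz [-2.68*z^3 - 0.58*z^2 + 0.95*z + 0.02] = -8.04*z^2 - 1.16*z + 0.95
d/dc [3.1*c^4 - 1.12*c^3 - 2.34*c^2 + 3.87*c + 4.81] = 12.4*c^3 - 3.36*c^2 - 4.68*c + 3.87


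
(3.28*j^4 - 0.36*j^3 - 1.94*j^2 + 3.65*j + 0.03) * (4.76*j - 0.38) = 15.6128*j^5 - 2.96*j^4 - 9.0976*j^3 + 18.1112*j^2 - 1.2442*j - 0.0114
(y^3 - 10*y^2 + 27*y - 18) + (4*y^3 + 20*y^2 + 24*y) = 5*y^3 + 10*y^2 + 51*y - 18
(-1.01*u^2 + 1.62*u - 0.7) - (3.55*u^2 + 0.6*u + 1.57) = -4.56*u^2 + 1.02*u - 2.27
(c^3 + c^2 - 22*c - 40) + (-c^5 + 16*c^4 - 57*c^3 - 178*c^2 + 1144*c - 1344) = -c^5 + 16*c^4 - 56*c^3 - 177*c^2 + 1122*c - 1384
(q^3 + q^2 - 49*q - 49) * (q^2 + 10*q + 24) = q^5 + 11*q^4 - 15*q^3 - 515*q^2 - 1666*q - 1176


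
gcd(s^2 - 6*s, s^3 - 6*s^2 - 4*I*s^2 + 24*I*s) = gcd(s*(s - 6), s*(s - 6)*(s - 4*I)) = s^2 - 6*s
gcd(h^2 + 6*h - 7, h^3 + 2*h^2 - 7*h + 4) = h - 1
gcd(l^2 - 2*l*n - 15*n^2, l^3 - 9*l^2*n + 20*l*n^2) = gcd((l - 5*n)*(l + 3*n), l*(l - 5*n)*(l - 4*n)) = l - 5*n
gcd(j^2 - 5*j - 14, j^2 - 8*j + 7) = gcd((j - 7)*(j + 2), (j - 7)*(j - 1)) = j - 7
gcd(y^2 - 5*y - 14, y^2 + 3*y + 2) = y + 2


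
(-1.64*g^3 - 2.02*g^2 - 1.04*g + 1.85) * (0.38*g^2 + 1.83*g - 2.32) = -0.6232*g^5 - 3.7688*g^4 - 0.287000000000001*g^3 + 3.4862*g^2 + 5.7983*g - 4.292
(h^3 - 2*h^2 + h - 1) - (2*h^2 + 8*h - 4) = h^3 - 4*h^2 - 7*h + 3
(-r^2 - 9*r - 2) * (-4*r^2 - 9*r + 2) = 4*r^4 + 45*r^3 + 87*r^2 - 4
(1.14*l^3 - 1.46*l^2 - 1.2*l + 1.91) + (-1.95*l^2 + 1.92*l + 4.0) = 1.14*l^3 - 3.41*l^2 + 0.72*l + 5.91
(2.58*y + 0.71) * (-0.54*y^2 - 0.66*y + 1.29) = -1.3932*y^3 - 2.0862*y^2 + 2.8596*y + 0.9159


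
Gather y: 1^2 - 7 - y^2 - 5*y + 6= -y^2 - 5*y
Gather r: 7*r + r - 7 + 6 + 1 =8*r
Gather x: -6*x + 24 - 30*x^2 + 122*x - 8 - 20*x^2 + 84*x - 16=-50*x^2 + 200*x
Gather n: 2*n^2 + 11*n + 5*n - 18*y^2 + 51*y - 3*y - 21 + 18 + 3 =2*n^2 + 16*n - 18*y^2 + 48*y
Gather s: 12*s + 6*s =18*s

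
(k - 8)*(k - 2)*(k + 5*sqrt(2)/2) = k^3 - 10*k^2 + 5*sqrt(2)*k^2/2 - 25*sqrt(2)*k + 16*k + 40*sqrt(2)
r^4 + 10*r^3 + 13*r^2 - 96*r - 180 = (r - 3)*(r + 2)*(r + 5)*(r + 6)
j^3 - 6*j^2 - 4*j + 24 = (j - 6)*(j - 2)*(j + 2)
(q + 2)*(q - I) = q^2 + 2*q - I*q - 2*I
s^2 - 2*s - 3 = (s - 3)*(s + 1)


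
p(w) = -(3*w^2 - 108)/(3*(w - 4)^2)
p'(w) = -2*w/(w - 4)^2 + 2*(3*w^2 - 108)/(3*(w - 4)^3) = 8*w/(w - 4)^3 - 72/(w - 4)^3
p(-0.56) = 1.72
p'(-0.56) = 0.81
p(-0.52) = 1.75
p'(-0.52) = 0.82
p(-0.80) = 1.53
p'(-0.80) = 0.71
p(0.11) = 2.38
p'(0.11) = 1.21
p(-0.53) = 1.74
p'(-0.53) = 0.82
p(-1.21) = 1.27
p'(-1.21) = 0.58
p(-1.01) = 1.39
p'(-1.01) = 0.64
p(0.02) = 2.27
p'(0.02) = 1.14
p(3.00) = 27.00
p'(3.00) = 48.00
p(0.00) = 2.25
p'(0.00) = 1.12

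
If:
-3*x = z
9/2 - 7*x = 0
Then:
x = 9/14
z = -27/14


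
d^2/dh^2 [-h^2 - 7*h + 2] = -2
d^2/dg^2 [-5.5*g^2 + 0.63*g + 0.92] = -11.0000000000000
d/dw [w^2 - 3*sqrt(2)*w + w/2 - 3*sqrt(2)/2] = 2*w - 3*sqrt(2) + 1/2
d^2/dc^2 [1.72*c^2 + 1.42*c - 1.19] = 3.44000000000000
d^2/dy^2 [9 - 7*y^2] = -14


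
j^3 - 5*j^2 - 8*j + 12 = (j - 6)*(j - 1)*(j + 2)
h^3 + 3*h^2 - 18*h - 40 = (h - 4)*(h + 2)*(h + 5)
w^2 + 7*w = w*(w + 7)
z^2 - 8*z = z*(z - 8)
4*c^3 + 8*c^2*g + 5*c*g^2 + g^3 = (c + g)*(2*c + g)^2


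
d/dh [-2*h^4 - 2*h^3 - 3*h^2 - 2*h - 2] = -8*h^3 - 6*h^2 - 6*h - 2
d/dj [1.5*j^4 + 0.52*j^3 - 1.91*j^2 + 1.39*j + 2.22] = 6.0*j^3 + 1.56*j^2 - 3.82*j + 1.39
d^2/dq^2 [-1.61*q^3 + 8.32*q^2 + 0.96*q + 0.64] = 16.64 - 9.66*q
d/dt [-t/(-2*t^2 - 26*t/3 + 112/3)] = 3*(-3*t^2 - 56)/(2*(9*t^4 + 78*t^3 - 167*t^2 - 1456*t + 3136))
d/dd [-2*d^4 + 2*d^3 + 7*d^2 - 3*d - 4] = -8*d^3 + 6*d^2 + 14*d - 3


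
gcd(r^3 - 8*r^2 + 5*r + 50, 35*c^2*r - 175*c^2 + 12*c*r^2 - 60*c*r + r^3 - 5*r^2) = r - 5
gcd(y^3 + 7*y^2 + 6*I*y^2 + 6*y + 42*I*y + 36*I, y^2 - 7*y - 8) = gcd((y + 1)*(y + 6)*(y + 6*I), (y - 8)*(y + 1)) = y + 1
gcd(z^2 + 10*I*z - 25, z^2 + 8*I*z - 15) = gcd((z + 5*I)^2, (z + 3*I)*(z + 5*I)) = z + 5*I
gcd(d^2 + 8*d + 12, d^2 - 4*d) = 1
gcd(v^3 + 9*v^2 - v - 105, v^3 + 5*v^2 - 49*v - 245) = v^2 + 12*v + 35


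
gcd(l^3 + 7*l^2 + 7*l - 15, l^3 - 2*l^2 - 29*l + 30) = l^2 + 4*l - 5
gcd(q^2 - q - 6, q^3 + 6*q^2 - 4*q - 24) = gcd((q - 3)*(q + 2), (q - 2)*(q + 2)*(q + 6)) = q + 2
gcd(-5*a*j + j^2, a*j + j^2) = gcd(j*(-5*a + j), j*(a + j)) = j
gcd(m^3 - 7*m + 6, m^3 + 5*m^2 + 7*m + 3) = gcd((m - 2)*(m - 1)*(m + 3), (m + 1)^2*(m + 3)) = m + 3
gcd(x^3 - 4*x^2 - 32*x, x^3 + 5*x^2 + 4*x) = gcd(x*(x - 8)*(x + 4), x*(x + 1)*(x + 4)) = x^2 + 4*x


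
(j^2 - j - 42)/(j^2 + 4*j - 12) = (j - 7)/(j - 2)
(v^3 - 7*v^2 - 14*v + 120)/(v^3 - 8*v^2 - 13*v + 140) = (v - 6)/(v - 7)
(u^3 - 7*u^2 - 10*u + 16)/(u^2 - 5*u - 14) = (u^2 - 9*u + 8)/(u - 7)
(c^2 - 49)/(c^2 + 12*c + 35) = (c - 7)/(c + 5)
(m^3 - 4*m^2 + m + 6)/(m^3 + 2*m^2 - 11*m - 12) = (m - 2)/(m + 4)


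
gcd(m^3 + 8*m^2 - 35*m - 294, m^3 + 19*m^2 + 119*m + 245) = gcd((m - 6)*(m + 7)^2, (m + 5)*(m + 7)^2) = m^2 + 14*m + 49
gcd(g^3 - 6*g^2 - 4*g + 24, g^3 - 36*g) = g - 6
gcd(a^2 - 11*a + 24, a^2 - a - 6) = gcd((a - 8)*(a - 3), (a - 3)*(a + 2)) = a - 3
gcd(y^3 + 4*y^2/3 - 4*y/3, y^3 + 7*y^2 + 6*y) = y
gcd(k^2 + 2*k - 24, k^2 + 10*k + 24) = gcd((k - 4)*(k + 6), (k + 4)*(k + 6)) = k + 6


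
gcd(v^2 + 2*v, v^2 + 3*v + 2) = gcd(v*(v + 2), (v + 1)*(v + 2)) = v + 2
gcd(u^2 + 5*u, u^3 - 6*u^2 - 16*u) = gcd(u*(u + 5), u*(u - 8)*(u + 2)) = u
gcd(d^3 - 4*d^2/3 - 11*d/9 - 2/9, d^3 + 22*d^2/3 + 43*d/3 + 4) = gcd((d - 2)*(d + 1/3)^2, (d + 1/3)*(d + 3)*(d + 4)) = d + 1/3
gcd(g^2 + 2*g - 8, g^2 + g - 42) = 1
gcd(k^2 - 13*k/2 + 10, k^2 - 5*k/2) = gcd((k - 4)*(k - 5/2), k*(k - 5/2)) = k - 5/2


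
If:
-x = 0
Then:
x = 0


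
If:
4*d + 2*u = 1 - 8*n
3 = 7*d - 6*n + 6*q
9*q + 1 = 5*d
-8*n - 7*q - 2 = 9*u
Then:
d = 137/374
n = 133/6732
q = 311/3366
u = -1049/3366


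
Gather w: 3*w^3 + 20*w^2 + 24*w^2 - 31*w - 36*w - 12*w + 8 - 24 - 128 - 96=3*w^3 + 44*w^2 - 79*w - 240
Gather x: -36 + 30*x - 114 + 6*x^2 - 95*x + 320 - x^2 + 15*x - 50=5*x^2 - 50*x + 120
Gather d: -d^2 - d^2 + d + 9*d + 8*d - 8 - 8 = -2*d^2 + 18*d - 16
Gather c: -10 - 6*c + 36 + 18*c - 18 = 12*c + 8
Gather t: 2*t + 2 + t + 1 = 3*t + 3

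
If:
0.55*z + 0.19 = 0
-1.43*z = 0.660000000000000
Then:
No Solution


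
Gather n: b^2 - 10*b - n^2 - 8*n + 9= b^2 - 10*b - n^2 - 8*n + 9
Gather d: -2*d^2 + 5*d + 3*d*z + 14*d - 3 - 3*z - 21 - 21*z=-2*d^2 + d*(3*z + 19) - 24*z - 24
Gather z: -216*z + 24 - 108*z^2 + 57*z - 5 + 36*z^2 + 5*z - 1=-72*z^2 - 154*z + 18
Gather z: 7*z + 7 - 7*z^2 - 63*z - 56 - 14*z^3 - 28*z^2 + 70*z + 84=-14*z^3 - 35*z^2 + 14*z + 35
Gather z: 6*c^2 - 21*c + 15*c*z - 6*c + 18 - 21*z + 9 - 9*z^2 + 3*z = 6*c^2 - 27*c - 9*z^2 + z*(15*c - 18) + 27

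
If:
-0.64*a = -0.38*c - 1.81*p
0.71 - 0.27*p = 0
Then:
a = 0.59375*c + 7.4369212962963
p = 2.63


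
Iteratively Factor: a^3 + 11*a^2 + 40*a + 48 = (a + 3)*(a^2 + 8*a + 16) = (a + 3)*(a + 4)*(a + 4)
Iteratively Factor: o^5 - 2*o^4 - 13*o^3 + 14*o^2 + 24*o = (o - 4)*(o^4 + 2*o^3 - 5*o^2 - 6*o) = (o - 4)*(o - 2)*(o^3 + 4*o^2 + 3*o) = (o - 4)*(o - 2)*(o + 3)*(o^2 + o) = (o - 4)*(o - 2)*(o + 1)*(o + 3)*(o)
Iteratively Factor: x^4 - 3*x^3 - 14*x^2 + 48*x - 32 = (x - 2)*(x^3 - x^2 - 16*x + 16) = (x - 2)*(x + 4)*(x^2 - 5*x + 4) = (x - 4)*(x - 2)*(x + 4)*(x - 1)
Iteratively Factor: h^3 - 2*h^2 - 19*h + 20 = (h - 5)*(h^2 + 3*h - 4) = (h - 5)*(h - 1)*(h + 4)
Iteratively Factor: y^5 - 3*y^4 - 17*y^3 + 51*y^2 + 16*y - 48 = (y + 4)*(y^4 - 7*y^3 + 11*y^2 + 7*y - 12) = (y + 1)*(y + 4)*(y^3 - 8*y^2 + 19*y - 12) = (y - 3)*(y + 1)*(y + 4)*(y^2 - 5*y + 4) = (y - 4)*(y - 3)*(y + 1)*(y + 4)*(y - 1)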